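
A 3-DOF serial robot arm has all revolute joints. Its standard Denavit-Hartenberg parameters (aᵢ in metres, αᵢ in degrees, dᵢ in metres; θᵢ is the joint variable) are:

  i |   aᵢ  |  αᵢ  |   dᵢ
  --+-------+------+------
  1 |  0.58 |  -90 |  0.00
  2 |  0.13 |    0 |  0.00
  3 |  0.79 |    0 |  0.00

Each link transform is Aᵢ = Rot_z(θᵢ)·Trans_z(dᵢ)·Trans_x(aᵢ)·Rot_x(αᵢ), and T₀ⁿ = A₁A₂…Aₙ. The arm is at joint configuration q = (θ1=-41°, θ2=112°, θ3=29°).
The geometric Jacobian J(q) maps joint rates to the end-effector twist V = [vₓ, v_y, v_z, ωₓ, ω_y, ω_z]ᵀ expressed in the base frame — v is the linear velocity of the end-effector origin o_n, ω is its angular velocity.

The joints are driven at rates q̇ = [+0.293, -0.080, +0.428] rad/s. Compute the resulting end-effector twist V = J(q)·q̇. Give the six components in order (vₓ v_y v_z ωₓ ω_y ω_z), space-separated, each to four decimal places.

-0.1392 0.0889 0.2098 0.2283 0.2626 0.2930

o_n = [-0.0624, 0.0542, -0.6177]
J₁: ẑ×o_n = [-0.0542, -0.0624, 0.0000], ω = ẑ
J2: z=[0.6561, 0.7547, 0.0000] o=[0.4377, -0.3805, 0.0000] → [-0.4662, 0.4052, 0.6626, 0.6561, 0.7547, 0.0000]
J3: z=[0.6561, 0.7547, 0.0000] o=[0.4010, -0.3486, -0.1205] → [-0.3752, 0.3262, 0.6139, 0.6561, 0.7547, 0.0000]
V = J·q̇ = [-0.1392, 0.0889, 0.2098, 0.2283, 0.2626, 0.2930]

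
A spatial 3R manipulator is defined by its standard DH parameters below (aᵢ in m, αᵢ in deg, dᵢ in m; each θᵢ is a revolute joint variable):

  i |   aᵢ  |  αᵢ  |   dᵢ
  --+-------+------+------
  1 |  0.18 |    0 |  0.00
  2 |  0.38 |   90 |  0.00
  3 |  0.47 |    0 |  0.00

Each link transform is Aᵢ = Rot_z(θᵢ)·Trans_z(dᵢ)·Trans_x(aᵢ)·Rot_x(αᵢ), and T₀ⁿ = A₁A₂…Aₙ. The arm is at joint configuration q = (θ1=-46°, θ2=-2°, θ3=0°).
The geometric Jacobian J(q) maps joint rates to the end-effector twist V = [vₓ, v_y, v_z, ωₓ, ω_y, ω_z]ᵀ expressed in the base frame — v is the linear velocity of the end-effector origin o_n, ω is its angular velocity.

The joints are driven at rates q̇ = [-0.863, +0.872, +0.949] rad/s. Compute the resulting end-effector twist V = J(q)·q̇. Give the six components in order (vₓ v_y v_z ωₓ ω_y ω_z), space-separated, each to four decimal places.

-0.1061 -0.1028 0.4460 -0.7052 -0.6350 0.0090

o_n = [0.6938, -0.7612, 0.0000]
J₁: ẑ×o_n = [0.7612, 0.6938, -0.0000], ω = ẑ
J2: z=[0.0000, 0.0000, 1.0000] o=[0.1250, -0.1295, 0.0000] → [0.6317, 0.5688, -0.0000, 0.0000, 0.0000, 1.0000]
J3: z=[-0.7431, -0.6691, 0.0000] o=[0.3793, -0.4119, 0.0000] → [0.0000, 0.0000, 0.4700, -0.7431, -0.6691, 0.0000]
V = J·q̇ = [-0.1061, -0.1028, 0.4460, -0.7052, -0.6350, 0.0090]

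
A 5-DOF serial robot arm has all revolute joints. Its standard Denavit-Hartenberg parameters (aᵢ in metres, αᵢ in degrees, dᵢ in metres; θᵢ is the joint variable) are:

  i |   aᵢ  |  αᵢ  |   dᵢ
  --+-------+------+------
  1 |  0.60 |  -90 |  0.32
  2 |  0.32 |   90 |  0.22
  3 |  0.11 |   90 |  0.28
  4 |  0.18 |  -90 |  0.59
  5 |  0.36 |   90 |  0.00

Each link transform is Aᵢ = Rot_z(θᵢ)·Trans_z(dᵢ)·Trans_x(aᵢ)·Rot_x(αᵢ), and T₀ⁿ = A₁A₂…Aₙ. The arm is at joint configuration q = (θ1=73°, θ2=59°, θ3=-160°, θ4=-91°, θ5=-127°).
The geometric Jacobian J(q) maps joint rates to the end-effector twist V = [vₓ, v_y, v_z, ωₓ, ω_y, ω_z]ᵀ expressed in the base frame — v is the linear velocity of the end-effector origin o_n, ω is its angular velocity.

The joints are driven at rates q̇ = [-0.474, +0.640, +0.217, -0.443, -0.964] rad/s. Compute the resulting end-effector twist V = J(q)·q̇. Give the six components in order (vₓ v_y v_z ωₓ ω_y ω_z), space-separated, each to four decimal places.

0.8888 0.5687 0.0987 -0.3114 0.8742 -1.2598

o_n = [-0.7206, 1.0863, 0.5552]
J₁: ẑ×o_n = [-1.0863, -0.7206, 0.0000], ω = ẑ
J2: z=[-0.9563, 0.2924, 0.0000] o=[0.1754, 0.5738, 0.3200] → [0.0688, 0.2249, -0.2281, -0.9563, 0.2924, 0.0000]
J3: z=[0.2506, 0.8197, 0.5150] o=[0.0132, 0.7957, 0.0457] → [0.2680, -0.5056, 0.6744, 0.2506, 0.8197, 0.5150]
J4: z=[-0.9501, 0.1063, 0.2932] o=[0.1038, 0.9633, 0.2785] → [-0.0066, 0.0212, -0.0292, -0.9501, 0.1063, 0.2932]
J5: z=[0.1812, -0.5770, 0.7964] o=[-0.5025, 0.8803, 0.3563] → [-0.2788, -0.2098, -0.0886, 0.1812, -0.5770, 0.7964]
V = J·q̇ = [0.8888, 0.5687, 0.0987, -0.3114, 0.8742, -1.2598]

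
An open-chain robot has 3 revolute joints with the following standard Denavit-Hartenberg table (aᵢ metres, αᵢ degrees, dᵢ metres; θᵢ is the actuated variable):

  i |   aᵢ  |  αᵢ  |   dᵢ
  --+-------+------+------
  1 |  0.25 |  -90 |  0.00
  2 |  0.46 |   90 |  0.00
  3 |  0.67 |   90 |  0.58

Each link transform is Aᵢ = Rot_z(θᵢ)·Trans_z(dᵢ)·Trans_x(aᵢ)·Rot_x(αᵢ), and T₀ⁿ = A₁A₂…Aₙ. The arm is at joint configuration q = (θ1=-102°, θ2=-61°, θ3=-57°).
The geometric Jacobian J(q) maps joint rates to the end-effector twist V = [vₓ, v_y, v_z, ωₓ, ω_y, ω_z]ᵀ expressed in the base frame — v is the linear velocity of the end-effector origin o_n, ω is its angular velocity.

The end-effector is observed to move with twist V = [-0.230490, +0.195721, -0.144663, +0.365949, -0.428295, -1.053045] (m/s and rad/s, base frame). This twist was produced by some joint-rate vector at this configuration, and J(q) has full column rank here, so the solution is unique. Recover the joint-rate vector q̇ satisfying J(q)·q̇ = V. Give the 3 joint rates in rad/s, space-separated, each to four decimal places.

-0.8630 0.4470 -0.3920

o_n = [-0.5793, -0.0227, 1.0027]
J₁: ẑ×o_n = [0.0227, -0.5793, 0.0000], ω = ẑ
J2: z=[0.9781, -0.2079, 0.0000] o=[-0.0520, -0.2445, 0.0000] → [-0.2085, -0.9808, 0.1074, 0.9781, -0.2079, 0.0000]
J3: z=[0.1818, 0.8555, 0.4848] o=[-0.0983, -0.4627, 0.4023] → [0.3003, -0.3423, 0.4915, 0.1818, 0.8555, 0.4848]
q̇ = J⁺·V = [-0.8630, 0.4470, -0.3920]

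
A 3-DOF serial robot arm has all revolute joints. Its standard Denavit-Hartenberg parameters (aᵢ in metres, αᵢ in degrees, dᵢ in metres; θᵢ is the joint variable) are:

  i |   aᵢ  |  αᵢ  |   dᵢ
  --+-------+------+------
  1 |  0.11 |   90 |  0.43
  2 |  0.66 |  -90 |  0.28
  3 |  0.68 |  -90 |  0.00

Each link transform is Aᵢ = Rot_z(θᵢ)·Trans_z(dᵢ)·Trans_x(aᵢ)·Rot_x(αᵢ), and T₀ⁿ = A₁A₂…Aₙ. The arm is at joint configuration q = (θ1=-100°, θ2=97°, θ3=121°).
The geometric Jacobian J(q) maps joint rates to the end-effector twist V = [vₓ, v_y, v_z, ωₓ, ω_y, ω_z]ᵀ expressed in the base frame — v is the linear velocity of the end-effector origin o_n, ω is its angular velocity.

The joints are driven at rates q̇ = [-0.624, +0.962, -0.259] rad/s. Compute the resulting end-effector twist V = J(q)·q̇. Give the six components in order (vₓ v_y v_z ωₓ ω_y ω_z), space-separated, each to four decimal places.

o_n = [0.2857, -0.1237, 0.7375]
J₁: ẑ×o_n = [0.1237, 0.2857, -0.0000], ω = ẑ
J2: z=[-0.9848, 0.1736, 0.0000] o=[-0.0191, -0.1083, 0.4300] → [0.0534, 0.3028, -0.0378, -0.9848, 0.1736, 0.0000]
J3: z=[0.1724, 0.9775, -0.1219] o=[-0.2809, 0.0195, 1.0851] → [-0.3572, -0.0091, -0.5785, 0.1724, 0.9775, -0.1219]
V = J·q̇ = [0.0667, 0.1154, 0.1135, -0.9920, -0.0861, -0.5924]

0.0667 0.1154 0.1135 -0.9920 -0.0861 -0.5924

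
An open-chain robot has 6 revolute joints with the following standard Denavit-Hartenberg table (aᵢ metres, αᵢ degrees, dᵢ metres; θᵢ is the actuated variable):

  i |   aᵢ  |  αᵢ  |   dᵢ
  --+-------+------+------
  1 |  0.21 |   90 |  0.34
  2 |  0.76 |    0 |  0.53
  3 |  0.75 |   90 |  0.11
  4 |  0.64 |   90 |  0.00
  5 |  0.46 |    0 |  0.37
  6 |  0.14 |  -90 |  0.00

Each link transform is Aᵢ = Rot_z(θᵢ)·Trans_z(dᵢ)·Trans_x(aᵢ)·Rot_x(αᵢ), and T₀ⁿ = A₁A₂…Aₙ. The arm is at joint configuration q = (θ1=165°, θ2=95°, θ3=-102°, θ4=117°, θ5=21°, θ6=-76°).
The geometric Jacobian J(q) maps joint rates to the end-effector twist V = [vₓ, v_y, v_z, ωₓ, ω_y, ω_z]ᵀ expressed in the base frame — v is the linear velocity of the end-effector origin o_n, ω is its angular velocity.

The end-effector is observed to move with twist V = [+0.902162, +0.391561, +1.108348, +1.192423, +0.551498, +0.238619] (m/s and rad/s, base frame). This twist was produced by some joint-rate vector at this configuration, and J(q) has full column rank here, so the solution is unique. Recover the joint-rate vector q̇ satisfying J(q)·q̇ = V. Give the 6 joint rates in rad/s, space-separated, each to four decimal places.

o_n = [-0.1934, 1.9489, 0.9793]
J₁: ẑ×o_n = [-1.9489, -0.1934, 0.0000], ω = ẑ
J2: z=[0.2588, 0.9659, 0.0000] o=[-0.2028, 0.0544, 0.3400] → [0.6176, -0.1655, 0.4812, 0.2588, 0.9659, 0.0000]
J3: z=[0.2588, 0.9659, 0.0000] o=[-0.0017, 0.5491, 1.0971] → [-0.1137, 0.0305, 0.5474, 0.2588, 0.9659, 0.0000]
J4: z=[0.1177, -0.0315, -0.9925] o=[-0.6923, 0.8481, 1.0057] → [1.0934, -0.4921, 0.1453, 0.1177, -0.0315, -0.9925]
J5: z=[-0.7367, 0.6674, -0.1086] o=[-0.2661, 1.3242, 1.0411] → [0.0266, -0.0534, -0.5087, -0.7367, 0.6674, -0.1086]
J6: z=[-0.7367, 0.6674, -0.1086] o=[-0.2333, 1.8855, 0.8611] → [0.0858, 0.0828, -0.0734, -0.7367, 0.6674, -0.1086]
q̇ = J⁺·V = [-0.6530, 0.9200, 0.4870, -0.7620, -0.9610, -0.2850]

-0.6530 0.9200 0.4870 -0.7620 -0.9610 -0.2850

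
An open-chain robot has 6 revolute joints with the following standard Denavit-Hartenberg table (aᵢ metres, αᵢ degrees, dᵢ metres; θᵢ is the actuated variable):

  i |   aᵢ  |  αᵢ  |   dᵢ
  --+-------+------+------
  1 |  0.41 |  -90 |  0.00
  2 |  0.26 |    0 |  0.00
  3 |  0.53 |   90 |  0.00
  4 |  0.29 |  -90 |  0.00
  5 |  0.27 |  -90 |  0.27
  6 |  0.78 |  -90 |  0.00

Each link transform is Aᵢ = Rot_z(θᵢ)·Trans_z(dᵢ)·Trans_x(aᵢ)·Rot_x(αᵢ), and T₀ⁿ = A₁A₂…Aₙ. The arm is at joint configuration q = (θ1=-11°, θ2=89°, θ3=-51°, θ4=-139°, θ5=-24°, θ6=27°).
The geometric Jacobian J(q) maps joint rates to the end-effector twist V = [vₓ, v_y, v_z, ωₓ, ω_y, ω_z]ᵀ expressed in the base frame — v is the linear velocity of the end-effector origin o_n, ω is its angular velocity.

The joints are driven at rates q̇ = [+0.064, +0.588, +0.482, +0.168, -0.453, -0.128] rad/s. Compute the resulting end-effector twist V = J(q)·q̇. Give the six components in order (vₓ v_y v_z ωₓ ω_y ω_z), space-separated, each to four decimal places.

0.9309 -0.2972 0.2409 0.2486 1.4248 0.4473

o_n = [0.1929, -0.7558, 0.3014]
J₁: ẑ×o_n = [0.7558, 0.1929, -0.0000], ω = ẑ
J2: z=[0.1908, 0.9816, 0.0000] o=[0.4025, -0.0782, 0.0000] → [0.2958, -0.0575, 0.0764, 0.1908, 0.9816, 0.0000]
J3: z=[0.1908, 0.9816, 0.0000] o=[0.4069, -0.0791, -0.2600] → [0.5510, -0.1071, 0.0809, 0.1908, 0.9816, 0.0000]
J4: z=[0.6044, -0.1175, 0.7880] o=[0.8169, -0.1588, -0.5863] → [0.3662, -1.0281, -0.4341, 0.6044, -0.1175, 0.7880]
J5: z=[0.3635, -0.8395, -0.4039] o=[0.6113, -0.3126, -0.4515] → [-0.8110, -0.1047, -0.5123, 0.3635, -0.8395, -0.4039]
J6: z=[-0.8405, -0.1085, -0.5309] o=[0.6009, -0.6831, -0.3594] → [-0.1103, 0.7720, 0.0169, -0.8405, -0.1085, -0.5309]
V = J·q̇ = [0.9309, -0.2972, 0.2409, 0.2486, 1.4248, 0.4473]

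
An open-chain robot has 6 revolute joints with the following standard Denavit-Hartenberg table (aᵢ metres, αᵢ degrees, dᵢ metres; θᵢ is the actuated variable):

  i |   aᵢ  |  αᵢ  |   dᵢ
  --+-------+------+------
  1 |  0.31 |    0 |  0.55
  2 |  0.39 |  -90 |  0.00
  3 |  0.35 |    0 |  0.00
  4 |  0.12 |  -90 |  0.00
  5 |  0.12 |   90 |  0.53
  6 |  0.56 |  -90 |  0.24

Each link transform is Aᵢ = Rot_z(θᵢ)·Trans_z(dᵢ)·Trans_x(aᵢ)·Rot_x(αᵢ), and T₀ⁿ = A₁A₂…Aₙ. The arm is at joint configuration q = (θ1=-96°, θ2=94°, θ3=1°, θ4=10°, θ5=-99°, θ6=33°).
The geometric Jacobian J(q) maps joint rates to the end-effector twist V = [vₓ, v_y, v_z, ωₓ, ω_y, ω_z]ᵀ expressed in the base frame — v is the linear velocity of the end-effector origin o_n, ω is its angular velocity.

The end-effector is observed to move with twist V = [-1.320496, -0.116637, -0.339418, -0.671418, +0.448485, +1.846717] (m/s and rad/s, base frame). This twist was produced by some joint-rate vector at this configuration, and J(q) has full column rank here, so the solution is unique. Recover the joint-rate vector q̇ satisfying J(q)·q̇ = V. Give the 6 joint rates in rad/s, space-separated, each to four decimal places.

0.2550 0.6830 0.6260 -0.0670 -0.7610 0.8580

o_n = [0.3616, 0.2231, -0.2358]
J₁: ẑ×o_n = [-0.2231, 0.3616, 0.0000], ω = ẑ
J2: z=[0.0000, 0.0000, 1.0000] o=[-0.0324, -0.3083, 0.5500] → [-0.5314, 0.3940, 0.0000, 0.0000, 0.0000, 1.0000]
J3: z=[0.0349, 0.9994, 0.0000] o=[0.3574, -0.3219, 0.5500] → [-0.7854, 0.0274, 0.0148, 0.0349, 0.9994, 0.0000]
J4: z=[0.0349, 0.9994, 0.0000] o=[0.7071, -0.3341, 0.5439] → [-0.7792, 0.0272, 0.3648, 0.0349, 0.9994, 0.0000]
J5: z=[-0.1907, 0.0067, -0.9816] o=[0.8248, -0.3382, 0.5210] → [0.5460, 0.3104, -0.1040, -0.1907, 0.0067, -0.9816]
J6: z=[-0.9744, -0.1225, 0.1885] o=[0.7095, -0.2156, 0.0043] → [-0.0533, -0.2996, -0.4701, -0.9744, -0.1225, 0.1885]
q̇ = J⁺·V = [0.2550, 0.6830, 0.6260, -0.0670, -0.7610, 0.8580]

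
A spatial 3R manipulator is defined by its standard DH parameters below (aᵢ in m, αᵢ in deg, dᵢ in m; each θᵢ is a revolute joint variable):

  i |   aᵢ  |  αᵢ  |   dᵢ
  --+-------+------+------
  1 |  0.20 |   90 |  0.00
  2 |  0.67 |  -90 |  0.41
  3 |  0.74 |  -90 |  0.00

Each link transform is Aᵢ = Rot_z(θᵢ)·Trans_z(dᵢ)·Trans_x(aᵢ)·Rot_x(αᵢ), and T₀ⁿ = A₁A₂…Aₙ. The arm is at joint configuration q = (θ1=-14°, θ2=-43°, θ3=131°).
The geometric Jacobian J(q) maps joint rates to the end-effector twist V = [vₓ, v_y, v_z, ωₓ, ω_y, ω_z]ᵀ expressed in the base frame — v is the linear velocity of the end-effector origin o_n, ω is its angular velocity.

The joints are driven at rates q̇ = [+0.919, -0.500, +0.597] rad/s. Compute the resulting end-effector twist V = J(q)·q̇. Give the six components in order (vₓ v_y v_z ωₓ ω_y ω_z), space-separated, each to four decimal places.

o_n = [0.3609, 0.0630, -0.1258]
J₁: ẑ×o_n = [-0.0630, 0.3609, 0.0000], ω = ẑ
J2: z=[-0.2419, -0.9703, 0.0000] o=[0.1941, -0.0484, 0.0000] → [0.1221, -0.0304, 0.1349, -0.2419, -0.9703, 0.0000]
J3: z=[0.6617, -0.1650, 0.7314] o=[0.5703, -0.5647, -0.4569] → [-0.5138, -0.3722, 0.3809, 0.6617, -0.1650, 0.7314]
V = J·q̇ = [-0.4257, 0.1247, 0.1599, 0.5160, 0.3866, 1.3556]

-0.4257 0.1247 0.1599 0.5160 0.3866 1.3556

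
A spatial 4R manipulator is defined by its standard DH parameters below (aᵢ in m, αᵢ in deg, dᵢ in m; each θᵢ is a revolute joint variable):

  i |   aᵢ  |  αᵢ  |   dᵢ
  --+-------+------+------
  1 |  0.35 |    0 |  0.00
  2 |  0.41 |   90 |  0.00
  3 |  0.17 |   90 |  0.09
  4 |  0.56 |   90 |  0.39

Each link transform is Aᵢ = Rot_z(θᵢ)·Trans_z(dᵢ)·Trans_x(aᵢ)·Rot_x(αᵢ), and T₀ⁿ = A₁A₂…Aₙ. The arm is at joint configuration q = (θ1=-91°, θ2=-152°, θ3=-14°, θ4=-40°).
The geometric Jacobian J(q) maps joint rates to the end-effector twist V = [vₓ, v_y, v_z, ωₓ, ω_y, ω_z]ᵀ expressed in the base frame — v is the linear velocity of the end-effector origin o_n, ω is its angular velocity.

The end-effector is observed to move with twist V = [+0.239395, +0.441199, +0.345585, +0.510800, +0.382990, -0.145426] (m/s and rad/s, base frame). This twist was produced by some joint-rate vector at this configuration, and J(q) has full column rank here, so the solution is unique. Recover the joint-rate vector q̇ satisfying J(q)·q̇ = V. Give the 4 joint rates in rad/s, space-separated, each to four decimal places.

0.2710 -0.8550 0.6290 -0.4520

o_n = [-0.6538, 0.3266, -0.5233]
J₁: ẑ×o_n = [-0.3266, -0.6538, 0.0000], ω = ẑ
J2: z=[0.0000, 0.0000, 1.0000] o=[-0.0061, -0.3499, 0.0000] → [-0.6765, -0.6477, 0.0000, 0.0000, 0.0000, 1.0000]
J3: z=[0.8910, 0.4540, 0.0000] o=[-0.1922, 0.0154, 0.0000] → [-0.2376, 0.4663, 0.4868, 0.8910, 0.4540, 0.0000]
J4: z=[0.1098, -0.2156, -0.9703] o=[-0.1869, 0.2032, -0.0411] → [0.2237, 0.5060, -0.0871, 0.1098, -0.2156, -0.9703]
q̇ = J⁺·V = [0.2710, -0.8550, 0.6290, -0.4520]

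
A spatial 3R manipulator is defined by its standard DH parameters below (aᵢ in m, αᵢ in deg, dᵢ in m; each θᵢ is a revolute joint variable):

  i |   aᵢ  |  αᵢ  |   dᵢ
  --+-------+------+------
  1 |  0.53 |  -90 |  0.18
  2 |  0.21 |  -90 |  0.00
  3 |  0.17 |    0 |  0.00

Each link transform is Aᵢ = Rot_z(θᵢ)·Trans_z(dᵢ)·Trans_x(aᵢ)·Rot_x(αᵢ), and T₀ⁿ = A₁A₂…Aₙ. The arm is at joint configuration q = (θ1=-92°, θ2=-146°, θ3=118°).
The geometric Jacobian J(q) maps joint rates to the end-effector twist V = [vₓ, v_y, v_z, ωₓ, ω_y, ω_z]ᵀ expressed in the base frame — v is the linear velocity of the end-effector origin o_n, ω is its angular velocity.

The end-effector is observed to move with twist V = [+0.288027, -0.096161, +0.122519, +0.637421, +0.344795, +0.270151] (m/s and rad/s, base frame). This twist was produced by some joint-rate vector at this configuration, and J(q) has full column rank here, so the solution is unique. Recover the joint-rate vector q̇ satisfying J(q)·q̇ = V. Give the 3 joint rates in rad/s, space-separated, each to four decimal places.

0.8140 0.6250 -0.6560

o_n = [-0.1647, -0.4166, 0.2528]
J₁: ẑ×o_n = [0.4166, -0.1647, 0.0000], ω = ẑ
J2: z=[0.9994, -0.0349, 0.0000] o=[-0.0185, -0.5297, 0.1800] → [-0.0025, -0.0728, 0.1079, 0.9994, -0.0349, 0.0000]
J3: z=[-0.0195, -0.5589, 0.8290] o=[-0.0124, -0.3557, 0.2974] → [0.0754, -0.1271, -0.0839, -0.0195, -0.5589, 0.8290]
q̇ = J⁺·V = [0.8140, 0.6250, -0.6560]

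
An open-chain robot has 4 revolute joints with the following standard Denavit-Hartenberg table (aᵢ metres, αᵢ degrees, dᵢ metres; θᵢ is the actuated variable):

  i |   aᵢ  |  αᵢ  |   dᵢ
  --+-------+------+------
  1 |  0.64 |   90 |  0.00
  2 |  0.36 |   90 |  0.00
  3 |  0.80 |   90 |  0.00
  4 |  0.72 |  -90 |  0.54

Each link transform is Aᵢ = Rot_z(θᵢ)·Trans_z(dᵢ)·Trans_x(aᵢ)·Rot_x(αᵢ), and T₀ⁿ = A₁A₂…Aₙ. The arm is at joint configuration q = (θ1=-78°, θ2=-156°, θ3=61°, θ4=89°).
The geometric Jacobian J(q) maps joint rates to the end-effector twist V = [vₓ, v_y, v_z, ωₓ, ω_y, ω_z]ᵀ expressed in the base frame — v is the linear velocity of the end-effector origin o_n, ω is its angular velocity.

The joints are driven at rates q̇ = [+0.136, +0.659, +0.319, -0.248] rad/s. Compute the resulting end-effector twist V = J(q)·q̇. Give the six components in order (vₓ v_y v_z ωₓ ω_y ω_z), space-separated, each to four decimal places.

-0.5239 -0.1209 -0.9110 -0.7480 -0.2289 0.5156

o_n = [-0.5998, 0.6628, 0.1589]
J₁: ẑ×o_n = [-0.6628, -0.5998, 0.0000], ω = ẑ
J2: z=[-0.9781, -0.2079, 0.0000] o=[0.1331, -0.6260, 0.0000] → [-0.0330, 0.1554, -1.4130, -0.9781, -0.2079, 0.0000]
J3: z=[-0.0846, 0.3978, 0.9135] o=[0.0647, -0.3043, -0.1464] → [-0.7620, -0.5812, 0.1826, -0.0846, 0.3978, 0.9135]
J4: z=[0.3081, 0.8823, -0.3557] o=[-0.6934, -0.1032, -0.3042] → [0.6811, -0.1760, 0.1534, 0.3081, 0.8823, -0.3557]
V = J·q̇ = [-0.5239, -0.1209, -0.9110, -0.7480, -0.2289, 0.5156]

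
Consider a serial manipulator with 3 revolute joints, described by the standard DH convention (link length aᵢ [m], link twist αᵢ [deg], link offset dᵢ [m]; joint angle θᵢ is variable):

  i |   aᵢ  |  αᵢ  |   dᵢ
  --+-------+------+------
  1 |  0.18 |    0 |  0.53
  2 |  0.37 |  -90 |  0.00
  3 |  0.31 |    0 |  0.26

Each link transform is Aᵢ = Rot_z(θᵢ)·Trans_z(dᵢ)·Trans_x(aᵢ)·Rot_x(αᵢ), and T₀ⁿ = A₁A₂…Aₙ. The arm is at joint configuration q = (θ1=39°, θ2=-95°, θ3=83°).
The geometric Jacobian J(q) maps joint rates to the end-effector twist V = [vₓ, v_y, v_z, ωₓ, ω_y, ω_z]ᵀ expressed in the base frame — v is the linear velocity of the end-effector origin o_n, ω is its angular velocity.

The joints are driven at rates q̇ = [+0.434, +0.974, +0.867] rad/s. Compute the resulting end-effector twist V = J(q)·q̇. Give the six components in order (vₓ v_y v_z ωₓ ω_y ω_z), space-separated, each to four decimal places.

o_n = [0.5835, -0.0794, 0.2223]
J₁: ẑ×o_n = [0.0794, 0.5835, -0.0000], ω = ẑ
J2: z=[0.0000, 0.0000, 1.0000] o=[0.1399, 0.1133, 0.5300] → [0.1927, 0.4436, -0.0000, 0.0000, 0.0000, 1.0000]
J3: z=[0.8290, 0.5592, 0.0000] o=[0.3468, -0.1935, 0.5300] → [-0.1721, 0.2551, -0.0378, 0.8290, 0.5592, 0.0000]
V = J·q̇ = [0.0729, 0.9064, -0.0328, 0.7188, 0.4848, 1.4080]

0.0729 0.9064 -0.0328 0.7188 0.4848 1.4080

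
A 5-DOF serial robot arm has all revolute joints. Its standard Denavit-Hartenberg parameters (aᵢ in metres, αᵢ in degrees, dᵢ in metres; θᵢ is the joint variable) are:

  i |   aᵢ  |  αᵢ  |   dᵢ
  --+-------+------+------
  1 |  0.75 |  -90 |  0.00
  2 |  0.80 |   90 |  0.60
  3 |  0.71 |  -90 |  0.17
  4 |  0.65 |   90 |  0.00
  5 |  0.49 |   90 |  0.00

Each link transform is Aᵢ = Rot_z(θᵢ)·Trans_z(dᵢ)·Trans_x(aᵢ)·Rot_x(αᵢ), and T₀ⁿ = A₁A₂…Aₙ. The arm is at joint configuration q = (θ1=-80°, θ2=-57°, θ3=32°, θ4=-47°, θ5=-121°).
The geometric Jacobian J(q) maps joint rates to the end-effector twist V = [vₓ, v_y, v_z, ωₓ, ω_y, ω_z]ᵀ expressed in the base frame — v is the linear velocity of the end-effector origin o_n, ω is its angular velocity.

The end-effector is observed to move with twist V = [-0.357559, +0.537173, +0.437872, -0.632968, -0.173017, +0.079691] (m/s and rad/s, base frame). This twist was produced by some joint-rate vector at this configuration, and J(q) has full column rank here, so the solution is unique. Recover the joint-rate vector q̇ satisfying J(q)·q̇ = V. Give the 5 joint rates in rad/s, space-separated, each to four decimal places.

0.3560 -0.1200 -0.6220 -0.3470 0.6170

o_n = [0.9907, -1.2202, 1.8064]
J₁: ẑ×o_n = [1.2202, 0.9907, -0.0000], ω = ẑ
J2: z=[0.9848, 0.1736, 0.0000] o=[0.1302, -0.7386, 0.0000] → [0.3137, -1.7790, -0.6237, 0.9848, 0.1736, 0.0000]
J3: z=[-0.1456, 0.8259, 0.5446] o=[0.7968, -1.0635, 0.6709] → [1.0232, 0.2710, -0.1373, -0.1456, 0.8259, 0.5446]
J4: z=[0.7850, 0.4315, -0.4444] o=[1.1995, -1.1807, 1.2685] → [0.2146, -0.3295, 0.0591, 0.7850, 0.4315, -0.4444]
J5: z=[-0.5397, 0.8286, -0.1487] o=[1.3972, -0.9489, 1.8427] → [-0.0704, 0.0409, 0.4832, -0.5397, 0.8286, -0.1487]
q̇ = J⁺·V = [0.3560, -0.1200, -0.6220, -0.3470, 0.6170]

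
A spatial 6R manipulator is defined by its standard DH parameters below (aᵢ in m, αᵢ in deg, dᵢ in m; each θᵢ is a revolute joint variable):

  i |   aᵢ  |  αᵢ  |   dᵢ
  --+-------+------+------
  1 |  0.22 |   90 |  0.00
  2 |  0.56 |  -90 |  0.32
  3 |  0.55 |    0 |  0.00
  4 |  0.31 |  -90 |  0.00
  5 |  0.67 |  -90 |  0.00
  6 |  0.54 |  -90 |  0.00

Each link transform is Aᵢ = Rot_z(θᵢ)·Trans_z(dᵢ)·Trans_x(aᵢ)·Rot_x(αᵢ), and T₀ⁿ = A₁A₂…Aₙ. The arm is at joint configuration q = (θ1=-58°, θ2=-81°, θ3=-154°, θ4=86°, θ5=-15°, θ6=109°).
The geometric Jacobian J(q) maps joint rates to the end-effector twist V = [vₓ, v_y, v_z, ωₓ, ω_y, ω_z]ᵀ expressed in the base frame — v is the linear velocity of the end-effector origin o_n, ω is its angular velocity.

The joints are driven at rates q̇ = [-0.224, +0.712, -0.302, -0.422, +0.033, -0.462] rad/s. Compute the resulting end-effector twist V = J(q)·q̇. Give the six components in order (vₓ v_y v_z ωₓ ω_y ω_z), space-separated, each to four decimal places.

-0.2967 0.3980 0.8037 -0.6459 -0.0775 -0.2534

o_n = [-1.0830, -1.0643, 0.1314]
J₁: ẑ×o_n = [1.0643, -1.0830, 0.0000], ω = ẑ
J2: z=[-0.8480, -0.5299, 0.0000] o=[0.1166, -0.1866, 0.0000] → [-0.0696, 0.1114, 0.1087, -0.8480, -0.5299, 0.0000]
J3: z=[0.5234, -0.8376, 0.1564] o=[-0.1084, -0.4304, -0.5531] → [-0.4742, -0.5107, -1.1481, 0.5234, -0.8376, 0.1564]
J4: z=[0.5234, -0.8376, 0.1564] o=[-0.3538, -0.4926, -0.0649] → [-0.0750, -0.2168, -0.9099, 0.5234, -0.8376, 0.1564]
J5: z=[0.3945, 0.0755, -0.9158] o=[-0.5879, -0.6603, -0.1796] → [-0.3464, 0.3306, -0.1220, 0.3945, 0.0755, -0.9158]
J6: z=[-0.7010, 0.6690, -0.2469] o=[-0.9860, -1.1557, -0.3919] → [0.3727, 0.3908, 0.0008, -0.7010, 0.6690, -0.2469]
V = J·q̇ = [-0.2967, 0.3980, 0.8037, -0.6459, -0.0775, -0.2534]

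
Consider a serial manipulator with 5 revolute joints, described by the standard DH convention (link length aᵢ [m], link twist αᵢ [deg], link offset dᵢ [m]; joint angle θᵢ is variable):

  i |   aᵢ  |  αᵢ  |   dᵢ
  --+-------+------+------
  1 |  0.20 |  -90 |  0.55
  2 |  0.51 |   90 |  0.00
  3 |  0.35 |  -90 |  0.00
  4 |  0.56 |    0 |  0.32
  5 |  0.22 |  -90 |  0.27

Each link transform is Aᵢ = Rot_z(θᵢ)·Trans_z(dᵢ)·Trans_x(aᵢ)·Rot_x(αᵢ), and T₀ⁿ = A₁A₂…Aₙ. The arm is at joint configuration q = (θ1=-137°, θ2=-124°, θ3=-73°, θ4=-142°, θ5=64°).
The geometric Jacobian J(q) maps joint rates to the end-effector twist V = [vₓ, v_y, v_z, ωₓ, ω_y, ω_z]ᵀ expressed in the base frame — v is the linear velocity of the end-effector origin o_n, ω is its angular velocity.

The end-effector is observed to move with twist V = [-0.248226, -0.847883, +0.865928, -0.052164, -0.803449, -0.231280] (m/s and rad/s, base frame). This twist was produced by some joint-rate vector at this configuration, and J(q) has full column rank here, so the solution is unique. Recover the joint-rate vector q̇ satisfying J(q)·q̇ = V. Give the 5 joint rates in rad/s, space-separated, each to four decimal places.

-0.6070 0.5570 -0.6960 -0.9410 0.9240

o_n = [0.7745, 0.4268, 1.1164]
J₁: ẑ×o_n = [-0.4268, 0.7745, 0.0000], ω = ẑ
J2: z=[0.6820, -0.7314, 0.0000] o=[-0.1463, -0.1364, 0.5500] → [-0.4142, -0.3863, 1.0575, 0.6820, -0.7314, 0.0000]
J3: z=[0.6063, 0.5654, -0.5592] o=[0.0623, 0.0581, 0.9728] → [0.2874, -0.4853, -0.1791, 0.6063, 0.5654, -0.5592]
J4: z=[0.5905, 0.1509, 0.7928] o=[-0.1241, 0.3419, 1.0576] → [-0.0584, 0.6777, -0.0855, 0.5905, 0.1509, 0.7928]
J5: z=[0.5905, 0.1509, 0.7928] o=[0.5089, 0.2273, 1.0116] → [-0.1424, 0.1486, 0.0777, 0.5905, 0.1509, 0.7928]
q̇ = J⁺·V = [-0.6070, 0.5570, -0.6960, -0.9410, 0.9240]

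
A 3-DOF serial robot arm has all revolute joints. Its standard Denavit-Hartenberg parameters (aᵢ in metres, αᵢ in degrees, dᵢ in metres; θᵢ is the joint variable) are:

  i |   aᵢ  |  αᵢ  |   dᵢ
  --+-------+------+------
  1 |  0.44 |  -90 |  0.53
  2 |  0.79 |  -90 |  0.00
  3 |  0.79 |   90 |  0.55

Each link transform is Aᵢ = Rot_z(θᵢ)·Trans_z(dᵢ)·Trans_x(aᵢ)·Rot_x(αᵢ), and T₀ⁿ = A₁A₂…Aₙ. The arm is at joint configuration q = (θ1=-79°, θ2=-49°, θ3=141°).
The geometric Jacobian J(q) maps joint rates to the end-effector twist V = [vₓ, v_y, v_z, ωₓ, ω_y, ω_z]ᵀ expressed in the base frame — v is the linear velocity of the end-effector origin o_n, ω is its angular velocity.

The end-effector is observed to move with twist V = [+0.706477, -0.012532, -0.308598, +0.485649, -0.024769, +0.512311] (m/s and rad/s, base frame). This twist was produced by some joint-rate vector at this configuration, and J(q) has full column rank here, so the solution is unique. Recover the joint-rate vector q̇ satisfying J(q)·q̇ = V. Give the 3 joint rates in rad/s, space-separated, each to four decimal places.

0.6140 0.4720 0.1550

o_n = [-0.3028, -1.0476, 0.3020]
J₁: ẑ×o_n = [1.0476, -0.3028, 0.0000], ω = ẑ
J2: z=[0.9816, 0.1908, 0.0000] o=[0.0840, -0.4319, 0.5300] → [-0.0435, 0.2238, -0.5306, 0.9816, 0.1908, 0.0000]
J3: z=[0.1440, -0.7408, -0.6561] o=[0.1828, -0.9407, 1.1262] → [0.5404, 0.4373, -0.3752, 0.1440, -0.7408, -0.6561]
q̇ = J⁺·V = [0.6140, 0.4720, 0.1550]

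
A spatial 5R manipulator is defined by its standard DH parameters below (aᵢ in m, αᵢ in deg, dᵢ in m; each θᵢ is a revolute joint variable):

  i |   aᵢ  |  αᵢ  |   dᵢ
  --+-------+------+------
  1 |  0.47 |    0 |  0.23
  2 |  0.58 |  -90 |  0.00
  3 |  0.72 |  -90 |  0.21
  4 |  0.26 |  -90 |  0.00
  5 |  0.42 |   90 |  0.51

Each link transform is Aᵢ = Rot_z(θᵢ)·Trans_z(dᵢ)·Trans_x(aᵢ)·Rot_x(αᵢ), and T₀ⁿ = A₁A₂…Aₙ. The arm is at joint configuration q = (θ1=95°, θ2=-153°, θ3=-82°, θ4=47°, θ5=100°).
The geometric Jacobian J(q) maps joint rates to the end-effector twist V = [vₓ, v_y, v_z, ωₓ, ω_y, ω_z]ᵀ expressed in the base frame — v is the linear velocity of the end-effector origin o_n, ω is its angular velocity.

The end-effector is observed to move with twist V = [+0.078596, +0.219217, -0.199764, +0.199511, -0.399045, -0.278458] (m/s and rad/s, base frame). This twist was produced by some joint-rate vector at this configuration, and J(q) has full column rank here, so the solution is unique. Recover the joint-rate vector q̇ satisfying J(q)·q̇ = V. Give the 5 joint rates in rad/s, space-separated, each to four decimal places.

-0.6400 0.2120 -0.2380 0.4190 -0.2870

o_n = [-0.1486, 0.1222, 0.7575]
J₁: ẑ×o_n = [-0.1222, -0.1486, 0.0000], ω = ẑ
J2: z=[0.0000, 0.0000, 1.0000] o=[-0.0410, 0.4682, 0.2300] → [0.3461, -0.1076, 0.0000, 0.0000, 0.0000, 1.0000]
J3: z=[0.8480, 0.5299, 0.0000] o=[0.2664, -0.0237, 0.2300] → [0.2796, -0.4474, 0.3435, 0.8480, 0.5299, 0.0000]
J4: z=[0.5248, -0.8398, -0.1392] o=[0.4976, 0.0026, 0.9430] → [0.1724, 0.1872, -0.4799, 0.5248, -0.8398, -0.1392]
J5: z=[-0.6323, -0.2751, -0.7242] o=[0.3494, -0.1190, 1.1186] → [0.2740, 0.1323, -0.2895, -0.6323, -0.2751, -0.7242]
q̇ = J⁺·V = [-0.6400, 0.2120, -0.2380, 0.4190, -0.2870]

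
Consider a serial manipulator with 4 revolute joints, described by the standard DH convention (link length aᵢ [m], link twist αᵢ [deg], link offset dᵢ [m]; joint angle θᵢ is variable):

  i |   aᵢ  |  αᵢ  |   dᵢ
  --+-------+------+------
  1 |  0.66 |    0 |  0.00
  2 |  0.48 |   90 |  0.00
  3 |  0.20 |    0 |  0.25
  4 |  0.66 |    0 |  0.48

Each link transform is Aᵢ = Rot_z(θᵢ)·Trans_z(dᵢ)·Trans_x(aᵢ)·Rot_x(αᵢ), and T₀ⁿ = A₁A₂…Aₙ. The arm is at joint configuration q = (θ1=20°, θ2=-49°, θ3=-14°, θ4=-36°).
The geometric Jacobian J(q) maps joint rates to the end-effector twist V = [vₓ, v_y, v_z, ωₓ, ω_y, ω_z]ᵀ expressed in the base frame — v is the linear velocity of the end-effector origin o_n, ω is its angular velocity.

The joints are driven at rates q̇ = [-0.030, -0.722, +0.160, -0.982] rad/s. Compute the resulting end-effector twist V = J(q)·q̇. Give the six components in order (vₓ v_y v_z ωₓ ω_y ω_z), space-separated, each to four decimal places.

-1.2305 -0.2771 -0.3177 0.3985 0.7189 -0.7520

o_n = [1.2269, -0.9452, -0.5540]
J₁: ẑ×o_n = [0.9452, 1.2269, -0.0000], ω = ẑ
J2: z=[0.0000, 0.0000, 1.0000] o=[0.6202, 0.2257, 0.0000] → [1.1709, 0.6067, -0.0000, 0.0000, 0.0000, 1.0000]
J3: z=[-0.4848, -0.8746, 0.0000] o=[1.0400, -0.0070, 0.0000] → [0.4845, -0.2686, 0.6183, -0.4848, -0.8746, 0.0000]
J4: z=[-0.4848, -0.8746, 0.0000] o=[1.0885, -0.3197, -0.0484] → [0.4422, -0.2451, 0.4242, -0.4848, -0.8746, 0.0000]
V = J·q̇ = [-1.2305, -0.2771, -0.3177, 0.3985, 0.7189, -0.7520]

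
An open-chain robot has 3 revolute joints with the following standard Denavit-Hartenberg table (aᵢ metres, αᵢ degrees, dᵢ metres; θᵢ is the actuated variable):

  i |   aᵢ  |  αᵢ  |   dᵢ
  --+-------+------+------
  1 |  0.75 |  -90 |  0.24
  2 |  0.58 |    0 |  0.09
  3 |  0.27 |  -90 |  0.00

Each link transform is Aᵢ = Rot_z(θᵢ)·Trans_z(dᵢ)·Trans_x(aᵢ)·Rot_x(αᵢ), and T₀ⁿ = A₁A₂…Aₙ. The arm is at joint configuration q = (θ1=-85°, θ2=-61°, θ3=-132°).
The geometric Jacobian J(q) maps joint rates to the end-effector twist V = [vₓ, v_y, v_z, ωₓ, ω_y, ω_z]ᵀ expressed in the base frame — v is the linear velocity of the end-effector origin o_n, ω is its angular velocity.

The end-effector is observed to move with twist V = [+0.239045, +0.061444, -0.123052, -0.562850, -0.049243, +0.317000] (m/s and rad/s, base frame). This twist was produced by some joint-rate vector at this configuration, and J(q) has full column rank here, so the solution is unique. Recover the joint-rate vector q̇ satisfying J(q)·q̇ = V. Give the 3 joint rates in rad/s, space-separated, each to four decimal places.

o_n = [0.1566, -0.7573, 0.6865]
J₁: ẑ×o_n = [0.7573, 0.1566, -0.0000], ω = ẑ
J2: z=[0.9962, 0.0872, 0.0000] o=[0.0654, -0.7471, 0.2400] → [0.0389, -0.4448, -0.0181, 0.9962, 0.0872, 0.0000]
J3: z=[0.9962, 0.0872, 0.0000] o=[0.1795, -1.0194, 0.7473] → [-0.0053, 0.0605, 0.2631, 0.9962, 0.0872, 0.0000]
q̇ = J⁺·V = [0.3170, -0.0910, -0.4740]

0.3170 -0.0910 -0.4740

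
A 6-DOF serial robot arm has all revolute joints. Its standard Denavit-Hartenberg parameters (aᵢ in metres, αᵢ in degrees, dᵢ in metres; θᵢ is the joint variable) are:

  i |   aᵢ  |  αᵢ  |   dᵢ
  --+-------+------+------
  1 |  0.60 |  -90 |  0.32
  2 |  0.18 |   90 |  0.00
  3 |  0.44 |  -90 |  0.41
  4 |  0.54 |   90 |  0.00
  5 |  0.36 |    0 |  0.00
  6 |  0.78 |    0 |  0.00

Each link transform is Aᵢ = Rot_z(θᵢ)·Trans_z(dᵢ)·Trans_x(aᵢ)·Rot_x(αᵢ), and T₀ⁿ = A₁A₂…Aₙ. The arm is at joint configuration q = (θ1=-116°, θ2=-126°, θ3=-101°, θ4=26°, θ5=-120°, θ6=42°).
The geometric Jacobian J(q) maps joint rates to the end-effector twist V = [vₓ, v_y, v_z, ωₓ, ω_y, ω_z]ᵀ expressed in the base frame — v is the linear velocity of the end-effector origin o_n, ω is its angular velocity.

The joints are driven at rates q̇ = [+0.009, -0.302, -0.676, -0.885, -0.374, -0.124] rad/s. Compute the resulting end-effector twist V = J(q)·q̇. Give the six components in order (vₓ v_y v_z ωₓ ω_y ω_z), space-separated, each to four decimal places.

0.9566 -0.5066 -0.5793 -0.5386 -1.2895 0.0003

o_n = [-1.0869, -0.6601, -0.6347]
J₁: ẑ×o_n = [0.6601, -1.0869, 0.0000], ω = ẑ
J2: z=[0.8988, -0.4384, 0.0000] o=[-0.2630, -0.5393, 0.3200] → [0.4185, 0.8581, -0.4698, 0.8988, -0.4384, 0.0000]
J3: z=[0.3546, 0.7271, -0.5878] o=[-0.2166, -0.4442, 0.4656] → [-0.9270, 0.9018, 0.5562, 0.3546, 0.7271, -0.5878]
J4: z=[0.0814, 0.6022, 0.7942] o=[-0.4811, -0.0011, 0.1567] → [0.0468, -0.4167, 0.3112, 0.0814, 0.6022, 0.7942]
J5: z=[-0.0896, 0.7980, -0.5960] o=[-1.0171, -0.0133, 0.2209] → [-1.0683, -0.0350, 0.1137, -0.0896, 0.7980, -0.5960]
J6: z=[-0.0896, 0.7980, -0.5960] o=[-0.8638, -0.1970, -0.0481] → [-0.7441, 0.0804, 0.2195, -0.0896, 0.7980, -0.5960]
V = J·q̇ = [0.9566, -0.5066, -0.5793, -0.5386, -1.2895, 0.0003]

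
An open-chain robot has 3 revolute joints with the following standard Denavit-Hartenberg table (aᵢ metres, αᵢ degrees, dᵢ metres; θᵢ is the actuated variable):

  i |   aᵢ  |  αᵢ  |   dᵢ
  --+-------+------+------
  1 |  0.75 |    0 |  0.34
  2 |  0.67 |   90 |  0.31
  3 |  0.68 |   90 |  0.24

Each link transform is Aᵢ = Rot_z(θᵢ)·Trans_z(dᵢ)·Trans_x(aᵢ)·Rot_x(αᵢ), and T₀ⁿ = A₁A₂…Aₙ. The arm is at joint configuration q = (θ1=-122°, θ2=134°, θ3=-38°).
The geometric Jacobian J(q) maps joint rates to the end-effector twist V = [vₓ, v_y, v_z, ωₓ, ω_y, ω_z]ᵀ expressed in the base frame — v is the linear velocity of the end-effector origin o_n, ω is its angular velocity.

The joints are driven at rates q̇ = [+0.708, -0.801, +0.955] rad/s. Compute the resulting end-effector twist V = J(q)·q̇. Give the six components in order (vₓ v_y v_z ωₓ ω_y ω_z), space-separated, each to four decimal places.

o_n = [0.8320, -0.6201, 0.2314]
J₁: ẑ×o_n = [0.6201, 0.8320, -0.0000], ω = ẑ
J2: z=[0.0000, 0.0000, 1.0000] o=[-0.3974, -0.6360, 0.3400] → [-0.0160, 1.2294, 0.0000, 0.0000, 0.0000, 1.0000]
J3: z=[0.2079, -0.9781, 0.0000] o=[0.2579, -0.4967, 0.6500] → [0.4095, 0.0870, 0.5358, 0.2079, -0.9781, 0.0000]
V = J·q̇ = [0.8429, -0.3126, 0.5117, 0.1986, -0.9341, -0.0930]

0.8429 -0.3126 0.5117 0.1986 -0.9341 -0.0930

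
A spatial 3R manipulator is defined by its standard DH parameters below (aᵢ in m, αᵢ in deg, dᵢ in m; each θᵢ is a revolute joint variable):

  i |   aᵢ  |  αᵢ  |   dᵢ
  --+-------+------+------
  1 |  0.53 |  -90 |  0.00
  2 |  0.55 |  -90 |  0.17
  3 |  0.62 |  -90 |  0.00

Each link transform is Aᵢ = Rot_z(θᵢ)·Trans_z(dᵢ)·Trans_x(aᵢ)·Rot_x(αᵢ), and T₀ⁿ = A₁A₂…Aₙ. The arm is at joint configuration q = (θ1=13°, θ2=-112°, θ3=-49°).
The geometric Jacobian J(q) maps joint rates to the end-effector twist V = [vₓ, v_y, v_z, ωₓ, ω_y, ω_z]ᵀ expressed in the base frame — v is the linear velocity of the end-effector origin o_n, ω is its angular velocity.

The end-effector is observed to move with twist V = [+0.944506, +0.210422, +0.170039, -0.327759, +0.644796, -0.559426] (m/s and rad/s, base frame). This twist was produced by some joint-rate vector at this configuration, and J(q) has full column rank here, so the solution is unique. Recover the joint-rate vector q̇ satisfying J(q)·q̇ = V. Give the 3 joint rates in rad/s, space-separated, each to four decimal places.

-0.4890 0.7020 -0.1880

o_n = [0.0237, 0.6602, 0.8871]
J₁: ẑ×o_n = [-0.6602, 0.0237, 0.0000], ω = ẑ
J2: z=[-0.2250, 0.9744, 0.0000] o=[0.5164, 0.1192, 0.0000] → [0.8644, 0.1996, 0.3584, -0.2250, 0.9744, 0.0000]
J3: z=[0.9034, 0.2086, 0.3746] o=[0.2774, 0.2385, 0.5100] → [-0.0793, -0.4358, 0.4338, 0.9034, 0.2086, 0.3746]
q̇ = J⁺·V = [-0.4890, 0.7020, -0.1880]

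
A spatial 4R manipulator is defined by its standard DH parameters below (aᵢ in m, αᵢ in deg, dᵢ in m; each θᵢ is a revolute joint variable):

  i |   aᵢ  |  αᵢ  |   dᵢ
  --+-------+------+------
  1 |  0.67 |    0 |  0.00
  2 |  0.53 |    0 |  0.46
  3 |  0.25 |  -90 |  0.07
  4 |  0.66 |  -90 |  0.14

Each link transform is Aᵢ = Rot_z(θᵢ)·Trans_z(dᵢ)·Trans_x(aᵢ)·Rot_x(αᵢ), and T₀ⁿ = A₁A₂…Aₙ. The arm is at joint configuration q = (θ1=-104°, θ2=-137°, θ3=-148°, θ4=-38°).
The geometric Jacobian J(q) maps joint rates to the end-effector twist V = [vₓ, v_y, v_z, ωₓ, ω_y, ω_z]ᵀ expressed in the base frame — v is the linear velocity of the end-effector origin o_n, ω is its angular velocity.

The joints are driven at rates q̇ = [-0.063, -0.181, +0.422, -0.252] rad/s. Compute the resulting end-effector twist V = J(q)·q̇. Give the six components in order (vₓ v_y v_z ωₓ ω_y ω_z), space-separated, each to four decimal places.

0.0273 0.2545 0.1311 -0.1222 -0.2204 0.1780

o_n = [0.3224, -0.4374, 0.9363]
J₁: ẑ×o_n = [0.4374, 0.3224, -0.0000], ω = ẑ
J2: z=[0.0000, 0.0000, 1.0000] o=[-0.1621, -0.6501, 0.0000] → [-0.2126, 0.4845, 0.0000, 0.0000, 0.0000, 1.0000]
J3: z=[0.0000, 0.0000, 1.0000] o=[-0.4190, -0.1865, 0.4600] → [0.2509, 0.7414, -0.0000, 0.0000, 0.0000, 1.0000]
J4: z=[0.4848, 0.8746, 0.0000] o=[-0.2004, -0.3078, 0.5300] → [0.3554, -0.1970, -0.5201, 0.4848, 0.8746, 0.0000]
V = J·q̇ = [0.0273, 0.2545, 0.1311, -0.1222, -0.2204, 0.1780]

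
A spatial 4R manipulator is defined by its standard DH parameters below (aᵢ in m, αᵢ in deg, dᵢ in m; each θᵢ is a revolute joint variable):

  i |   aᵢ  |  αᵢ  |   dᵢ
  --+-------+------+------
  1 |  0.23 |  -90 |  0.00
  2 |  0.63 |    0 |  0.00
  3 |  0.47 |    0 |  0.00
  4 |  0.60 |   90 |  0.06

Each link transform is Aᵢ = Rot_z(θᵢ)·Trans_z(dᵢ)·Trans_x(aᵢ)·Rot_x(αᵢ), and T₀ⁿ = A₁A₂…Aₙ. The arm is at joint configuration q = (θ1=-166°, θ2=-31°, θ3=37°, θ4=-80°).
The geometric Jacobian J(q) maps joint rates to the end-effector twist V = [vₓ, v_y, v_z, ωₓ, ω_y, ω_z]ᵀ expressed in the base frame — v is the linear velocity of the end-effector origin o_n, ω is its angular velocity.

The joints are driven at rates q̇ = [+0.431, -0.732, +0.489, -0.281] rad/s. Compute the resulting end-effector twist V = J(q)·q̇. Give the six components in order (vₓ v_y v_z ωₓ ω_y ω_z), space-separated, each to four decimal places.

0.6835 -0.4527 0.5955 -0.1268 0.5084 0.4310

o_n = [-1.3466, -0.3976, 0.8521]
J₁: ẑ×o_n = [0.3976, -1.3466, 0.0000], ω = ẑ
J2: z=[0.2419, -0.9703, 0.0000] o=[-0.2232, -0.0556, 0.0000] → [-0.8268, -0.2061, -1.1728, 0.2419, -0.9703, 0.0000]
J3: z=[0.2419, -0.9703, 0.0000] o=[-0.7471, -0.1863, 0.3245] → [-0.5120, -0.1276, -0.6328, 0.2419, -0.9703, 0.0000]
J4: z=[0.2419, -0.9703, 0.0000] o=[-1.2007, -0.2994, 0.2753] → [-0.5596, -0.1395, -0.1654, 0.2419, -0.9703, 0.0000]
V = J·q̇ = [0.6835, -0.4527, 0.5955, -0.1268, 0.5084, 0.4310]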